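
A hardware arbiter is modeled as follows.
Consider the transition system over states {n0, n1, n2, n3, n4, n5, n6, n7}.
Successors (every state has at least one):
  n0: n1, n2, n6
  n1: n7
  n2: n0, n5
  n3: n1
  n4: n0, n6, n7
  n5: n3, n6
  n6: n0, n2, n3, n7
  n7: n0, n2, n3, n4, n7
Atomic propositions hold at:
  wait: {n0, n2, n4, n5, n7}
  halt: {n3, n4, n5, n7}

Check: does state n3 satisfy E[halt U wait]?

E[halt U wait]: least fixpoint, start Z0 = Sat(wait) = {n0, n2, n4, n5, n7}, add states in Sat(halt) with some successor in Z. Already a fixed point.
Sat(E[halt U wait]) = {n0, n2, n4, n5, n7}
n3 ∉ Sat(E[halt U wait]) = {n0, n2, n4, n5, n7}, so the formula does not hold at n3.

No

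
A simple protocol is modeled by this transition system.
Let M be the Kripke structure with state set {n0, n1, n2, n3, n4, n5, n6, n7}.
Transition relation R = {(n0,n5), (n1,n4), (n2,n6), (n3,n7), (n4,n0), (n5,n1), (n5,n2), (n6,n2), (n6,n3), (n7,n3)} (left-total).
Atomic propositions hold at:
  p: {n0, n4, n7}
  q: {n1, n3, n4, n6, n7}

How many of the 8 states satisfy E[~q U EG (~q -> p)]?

Sat(~q) = {n0, n2, n5}
Sat(~q -> p) = {n0, n1, n3, n4, n6, n7}
EG (~q -> p): greatest fixpoint, start Z0 = {n0, n1, n3, n4, n6, n7}, keep only states in Sat with some successor in Z. Z1 = {n1, n3, n4, n6, n7}; Z2 = {n1, n3, n6, n7}; Z3 = {n3, n6, n7}; fixed.
Sat(EG (~q -> p)) = {n3, n6, n7}
E[~q U EG (~q -> p)]: least fixpoint, start Z0 = Sat(EG (~q -> p)) = {n3, n6, n7}, add states in Sat(~q) with some successor in Z. Z1 = {n2, n3, n6, n7}; Z2 = {n2, n3, n5, n6, n7}; Z3 = {n0, n2, n3, n5, n6, n7}; fixed.
Sat(E[~q U EG (~q -> p)]) = {n0, n2, n3, n5, n6, n7}
|Sat(E[~q U EG (~q -> p)])| = |{n0, n2, n3, n5, n6, n7}| = 6.

6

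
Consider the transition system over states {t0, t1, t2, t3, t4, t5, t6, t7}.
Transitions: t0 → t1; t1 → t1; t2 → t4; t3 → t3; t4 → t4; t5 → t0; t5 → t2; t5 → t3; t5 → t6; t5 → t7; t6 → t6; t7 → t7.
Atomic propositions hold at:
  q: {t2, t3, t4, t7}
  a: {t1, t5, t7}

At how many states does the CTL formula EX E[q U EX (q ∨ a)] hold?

7

Sat(q ∨ a) = {t1, t2, t3, t4, t5, t7}
Sat(EX (q ∨ a)) = {s : some successor in {t1, t2, t3, t4, t5, t7}} = {t0, t1, t2, t3, t4, t5, t7}
E[q U EX (q ∨ a)]: least fixpoint, start Z0 = Sat(EX (q ∨ a)) = {t0, t1, t2, t3, t4, t5, t7}, add states in Sat(q) with some successor in Z. Already a fixed point.
Sat(E[q U EX (q ∨ a)]) = {t0, t1, t2, t3, t4, t5, t7}
Sat(EX E[q U EX (q ∨ a)]) = {s : some successor in {t0, t1, t2, t3, t4, t5, t7}} = {t0, t1, t2, t3, t4, t5, t7}
|Sat(EX E[q U EX (q ∨ a)])| = |{t0, t1, t2, t3, t4, t5, t7}| = 7.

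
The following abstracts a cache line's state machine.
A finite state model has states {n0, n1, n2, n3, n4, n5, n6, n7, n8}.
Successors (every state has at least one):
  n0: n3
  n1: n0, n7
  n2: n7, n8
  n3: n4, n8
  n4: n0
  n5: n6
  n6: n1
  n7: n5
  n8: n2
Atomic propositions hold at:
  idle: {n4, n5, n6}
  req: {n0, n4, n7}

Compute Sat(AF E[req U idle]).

{n4, n5, n6, n7}

E[req U idle]: least fixpoint, start Z0 = Sat(idle) = {n4, n5, n6}, add states in Sat(req) with some successor in Z. Z1 = {n4, n5, n6, n7}; fixed.
Sat(E[req U idle]) = {n4, n5, n6, n7}
AF E[req U idle]: least fixpoint, start Z0 = {n4, n5, n6, n7}, add states with every successor in Z. Already a fixed point.
Sat(AF E[req U idle]) = {n4, n5, n6, n7}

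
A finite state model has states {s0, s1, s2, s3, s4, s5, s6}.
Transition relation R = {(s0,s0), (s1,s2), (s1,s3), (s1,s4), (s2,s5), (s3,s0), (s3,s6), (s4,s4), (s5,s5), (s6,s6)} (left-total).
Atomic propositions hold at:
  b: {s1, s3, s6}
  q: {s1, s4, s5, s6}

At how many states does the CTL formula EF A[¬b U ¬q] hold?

Sat(¬b) = {s0, s2, s4, s5}
Sat(¬q) = {s0, s2, s3}
A[¬b U ¬q]: least fixpoint, start Z0 = Sat(¬q) = {s0, s2, s3}, add states in Sat(¬b) with every successor in Z. Already a fixed point.
Sat(A[¬b U ¬q]) = {s0, s2, s3}
EF A[¬b U ¬q]: least fixpoint, start Z0 = {s0, s2, s3}, add states with some successor in Z. Z1 = {s0, s1, s2, s3}; fixed.
Sat(EF A[¬b U ¬q]) = {s0, s1, s2, s3}
|Sat(EF A[¬b U ¬q])| = |{s0, s1, s2, s3}| = 4.

4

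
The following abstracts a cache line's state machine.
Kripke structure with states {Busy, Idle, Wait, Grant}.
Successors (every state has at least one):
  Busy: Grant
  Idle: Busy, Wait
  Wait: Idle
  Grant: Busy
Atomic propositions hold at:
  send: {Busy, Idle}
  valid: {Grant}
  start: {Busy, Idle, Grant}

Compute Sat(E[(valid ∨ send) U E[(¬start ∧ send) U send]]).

{Busy, Idle, Grant}

Sat(valid ∨ send) = {Busy, Idle, Grant}
Sat(¬start) = {Wait}
Sat(¬start ∧ send) = ∅
E[(¬start ∧ send) U send]: least fixpoint, start Z0 = Sat(send) = {Busy, Idle}, add states in Sat(¬start ∧ send) with some successor in Z. Already a fixed point.
Sat(E[(¬start ∧ send) U send]) = {Busy, Idle}
E[(valid ∨ send) U E[(¬start ∧ send) U send]]: least fixpoint, start Z0 = Sat(E[(¬start ∧ send) U send]) = {Busy, Idle}, add states in Sat(valid ∨ send) with some successor in Z. Z1 = {Busy, Idle, Grant}; fixed.
Sat(E[(valid ∨ send) U E[(¬start ∧ send) U send]]) = {Busy, Idle, Grant}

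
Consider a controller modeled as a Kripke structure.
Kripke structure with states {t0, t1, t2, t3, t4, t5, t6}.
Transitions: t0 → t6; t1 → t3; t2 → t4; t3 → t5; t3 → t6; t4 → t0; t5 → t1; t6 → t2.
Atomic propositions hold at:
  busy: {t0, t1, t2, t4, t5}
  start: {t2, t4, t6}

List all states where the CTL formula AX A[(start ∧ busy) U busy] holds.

{t2, t4, t5, t6}

Sat(start ∧ busy) = {t2, t4}
A[(start ∧ busy) U busy]: least fixpoint, start Z0 = Sat(busy) = {t0, t1, t2, t4, t5}, add states in Sat(start ∧ busy) with every successor in Z. Already a fixed point.
Sat(A[(start ∧ busy) U busy]) = {t0, t1, t2, t4, t5}
Sat(AX A[(start ∧ busy) U busy]) = {s : every successor in {t0, t1, t2, t4, t5}} = {t2, t4, t5, t6}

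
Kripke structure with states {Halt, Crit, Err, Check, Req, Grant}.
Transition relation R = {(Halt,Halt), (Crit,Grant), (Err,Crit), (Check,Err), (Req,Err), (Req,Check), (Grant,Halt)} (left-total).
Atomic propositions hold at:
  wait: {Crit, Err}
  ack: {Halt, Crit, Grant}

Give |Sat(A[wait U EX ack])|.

Sat(EX ack) = {s : some successor in {Halt, Crit, Grant}} = {Halt, Crit, Err, Grant}
A[wait U EX ack]: least fixpoint, start Z0 = Sat(EX ack) = {Halt, Crit, Err, Grant}, add states in Sat(wait) with every successor in Z. Already a fixed point.
Sat(A[wait U EX ack]) = {Halt, Crit, Err, Grant}
|Sat(A[wait U EX ack])| = |{Halt, Crit, Err, Grant}| = 4.

4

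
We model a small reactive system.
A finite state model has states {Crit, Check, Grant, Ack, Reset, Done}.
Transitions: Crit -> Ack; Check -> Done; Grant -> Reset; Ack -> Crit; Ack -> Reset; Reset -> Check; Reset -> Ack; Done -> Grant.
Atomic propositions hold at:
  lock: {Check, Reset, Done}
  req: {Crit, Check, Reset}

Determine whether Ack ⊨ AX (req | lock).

Sat(req | lock) = {Crit, Check, Reset, Done}
Sat(AX (req | lock)) = {s : every successor in {Crit, Check, Reset, Done}} = {Check, Grant, Ack}
Ack ∈ Sat(AX (req | lock)) = {Check, Grant, Ack}, so the formula holds at Ack.

Yes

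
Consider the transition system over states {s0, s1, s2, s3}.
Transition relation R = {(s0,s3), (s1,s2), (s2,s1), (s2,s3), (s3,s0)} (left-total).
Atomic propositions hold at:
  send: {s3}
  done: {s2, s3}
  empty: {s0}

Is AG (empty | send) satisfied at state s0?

Yes

Sat(empty | send) = {s0, s3}
AG (empty | send): greatest fixpoint, start Z0 = {s0, s3}, keep only states in Sat with every successor in Z. Already a fixed point.
Sat(AG (empty | send)) = {s0, s3}
s0 ∈ Sat(AG (empty | send)) = {s0, s3}, so the formula holds at s0.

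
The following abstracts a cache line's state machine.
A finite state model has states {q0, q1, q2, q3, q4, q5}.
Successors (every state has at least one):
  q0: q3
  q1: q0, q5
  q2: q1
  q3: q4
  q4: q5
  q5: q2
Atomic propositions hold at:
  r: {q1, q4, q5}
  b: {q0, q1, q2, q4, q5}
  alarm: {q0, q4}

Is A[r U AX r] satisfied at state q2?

Yes

Sat(AX r) = {s : every successor in {q1, q4, q5}} = {q2, q3, q4}
A[r U AX r]: least fixpoint, start Z0 = Sat(AX r) = {q2, q3, q4}, add states in Sat(r) with every successor in Z. Z1 = {q2, q3, q4, q5}; fixed.
Sat(A[r U AX r]) = {q2, q3, q4, q5}
q2 ∈ Sat(A[r U AX r]) = {q2, q3, q4, q5}, so the formula holds at q2.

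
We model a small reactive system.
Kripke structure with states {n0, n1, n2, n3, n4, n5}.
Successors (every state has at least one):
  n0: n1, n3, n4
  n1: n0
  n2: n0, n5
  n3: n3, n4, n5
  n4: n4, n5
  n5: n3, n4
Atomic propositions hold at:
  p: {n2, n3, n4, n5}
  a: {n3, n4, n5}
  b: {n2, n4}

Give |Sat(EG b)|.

EG b: greatest fixpoint, start Z0 = {n2, n4}, keep only states in Sat with some successor in Z. Z1 = {n4}; fixed.
Sat(EG b) = {n4}
|Sat(EG b)| = |{n4}| = 1.

1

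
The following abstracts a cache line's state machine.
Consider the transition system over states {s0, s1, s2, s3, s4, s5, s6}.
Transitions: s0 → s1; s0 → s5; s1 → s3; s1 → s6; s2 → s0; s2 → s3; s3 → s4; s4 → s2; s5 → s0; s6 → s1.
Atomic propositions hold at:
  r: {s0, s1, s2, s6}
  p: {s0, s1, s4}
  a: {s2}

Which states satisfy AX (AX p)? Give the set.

Sat(AX p) = {s : every successor in {s0, s1, s4}} = {s3, s5, s6}
Sat(AX (AX p)) = {s : every successor in {s3, s5, s6}} = {s1}

{s1}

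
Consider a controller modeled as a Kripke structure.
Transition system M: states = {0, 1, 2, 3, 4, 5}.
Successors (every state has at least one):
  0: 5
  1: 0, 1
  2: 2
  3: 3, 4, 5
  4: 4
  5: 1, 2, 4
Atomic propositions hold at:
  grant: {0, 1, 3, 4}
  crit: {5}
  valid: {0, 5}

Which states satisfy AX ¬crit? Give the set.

{1, 2, 4, 5}

Sat(¬crit) = {0, 1, 2, 3, 4}
Sat(AX ¬crit) = {s : every successor in {0, 1, 2, 3, 4}} = {1, 2, 4, 5}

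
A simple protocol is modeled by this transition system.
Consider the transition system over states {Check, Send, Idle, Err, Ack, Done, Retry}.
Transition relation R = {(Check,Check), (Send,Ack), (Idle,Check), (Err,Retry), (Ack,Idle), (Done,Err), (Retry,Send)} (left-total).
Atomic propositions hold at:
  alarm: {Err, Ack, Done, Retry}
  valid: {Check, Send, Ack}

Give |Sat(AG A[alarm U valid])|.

1

A[alarm U valid]: least fixpoint, start Z0 = Sat(valid) = {Check, Send, Ack}, add states in Sat(alarm) with every successor in Z. Z1 = {Check, Send, Ack, Retry}; Z2 = {Check, Send, Err, Ack, Retry}; Z3 = {Check, Send, Err, Ack, Done, Retry}; fixed.
Sat(A[alarm U valid]) = {Check, Send, Err, Ack, Done, Retry}
AG A[alarm U valid]: greatest fixpoint, start Z0 = {Check, Send, Err, Ack, Done, Retry}, keep only states in Sat with every successor in Z. Z1 = {Check, Send, Err, Done, Retry}; Z2 = {Check, Err, Done, Retry}; Z3 = {Check, Err, Done}; Z4 = {Check, Done}; Z5 = {Check}; fixed.
Sat(AG A[alarm U valid]) = {Check}
|Sat(AG A[alarm U valid])| = |{Check}| = 1.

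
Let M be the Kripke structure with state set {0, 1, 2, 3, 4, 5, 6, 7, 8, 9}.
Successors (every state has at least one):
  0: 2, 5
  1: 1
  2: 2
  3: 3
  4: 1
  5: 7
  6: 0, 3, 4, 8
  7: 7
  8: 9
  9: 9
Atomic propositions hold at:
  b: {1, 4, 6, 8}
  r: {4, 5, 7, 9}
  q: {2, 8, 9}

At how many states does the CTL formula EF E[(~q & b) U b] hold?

Sat(~q) = {0, 1, 3, 4, 5, 6, 7}
Sat(~q & b) = {1, 4, 6}
E[(~q & b) U b]: least fixpoint, start Z0 = Sat(b) = {1, 4, 6, 8}, add states in Sat(~q & b) with some successor in Z. Already a fixed point.
Sat(E[(~q & b) U b]) = {1, 4, 6, 8}
EF E[(~q & b) U b]: least fixpoint, start Z0 = {1, 4, 6, 8}, add states with some successor in Z. Already a fixed point.
Sat(EF E[(~q & b) U b]) = {1, 4, 6, 8}
|Sat(EF E[(~q & b) U b])| = |{1, 4, 6, 8}| = 4.

4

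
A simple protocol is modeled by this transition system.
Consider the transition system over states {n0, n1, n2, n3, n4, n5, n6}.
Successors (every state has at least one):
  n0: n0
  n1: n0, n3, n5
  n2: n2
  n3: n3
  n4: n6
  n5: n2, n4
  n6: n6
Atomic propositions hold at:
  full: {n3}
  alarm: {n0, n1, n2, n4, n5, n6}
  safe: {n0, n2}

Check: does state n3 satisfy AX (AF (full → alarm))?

Sat(full → alarm) = {n0, n1, n2, n4, n5, n6}
AF (full → alarm): least fixpoint, start Z0 = {n0, n1, n2, n4, n5, n6}, add states with every successor in Z. Already a fixed point.
Sat(AF (full → alarm)) = {n0, n1, n2, n4, n5, n6}
Sat(AX (AF (full → alarm))) = {s : every successor in {n0, n1, n2, n4, n5, n6}} = {n0, n2, n4, n5, n6}
n3 ∉ Sat(AX (AF (full → alarm))) = {n0, n2, n4, n5, n6}, so the formula does not hold at n3.

No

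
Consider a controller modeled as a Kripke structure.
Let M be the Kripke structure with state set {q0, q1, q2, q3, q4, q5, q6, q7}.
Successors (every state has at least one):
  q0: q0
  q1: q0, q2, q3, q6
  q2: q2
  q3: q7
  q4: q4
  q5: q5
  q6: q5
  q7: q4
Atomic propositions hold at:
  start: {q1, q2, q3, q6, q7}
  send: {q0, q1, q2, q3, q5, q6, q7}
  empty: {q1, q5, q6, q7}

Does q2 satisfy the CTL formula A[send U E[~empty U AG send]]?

Yes

Sat(~empty) = {q0, q2, q3, q4}
AG send: greatest fixpoint, start Z0 = {q0, q1, q2, q3, q5, q6, q7}, keep only states in Sat with every successor in Z. Z1 = {q0, q1, q2, q3, q5, q6}; Z2 = {q0, q1, q2, q5, q6}; Z3 = {q0, q2, q5, q6}; fixed.
Sat(AG send) = {q0, q2, q5, q6}
E[~empty U AG send]: least fixpoint, start Z0 = Sat(AG send) = {q0, q2, q5, q6}, add states in Sat(~empty) with some successor in Z. Already a fixed point.
Sat(E[~empty U AG send]) = {q0, q2, q5, q6}
A[send U E[~empty U AG send]]: least fixpoint, start Z0 = Sat(E[~empty U AG send]) = {q0, q2, q5, q6}, add states in Sat(send) with every successor in Z. Already a fixed point.
Sat(A[send U E[~empty U AG send]]) = {q0, q2, q5, q6}
q2 ∈ Sat(A[send U E[~empty U AG send]]) = {q0, q2, q5, q6}, so the formula holds at q2.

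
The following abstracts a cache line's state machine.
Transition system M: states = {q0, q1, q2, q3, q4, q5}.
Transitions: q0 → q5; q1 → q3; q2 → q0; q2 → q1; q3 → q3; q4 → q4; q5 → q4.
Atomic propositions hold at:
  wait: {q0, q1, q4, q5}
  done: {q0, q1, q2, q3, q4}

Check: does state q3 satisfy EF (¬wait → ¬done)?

Sat(¬wait) = {q2, q3}
Sat(¬done) = {q5}
Sat(¬wait → ¬done) = {q0, q1, q4, q5}
EF (¬wait → ¬done): least fixpoint, start Z0 = {q0, q1, q4, q5}, add states with some successor in Z. Z1 = {q0, q1, q2, q4, q5}; fixed.
Sat(EF (¬wait → ¬done)) = {q0, q1, q2, q4, q5}
q3 ∉ Sat(EF (¬wait → ¬done)) = {q0, q1, q2, q4, q5}, so the formula does not hold at q3.

No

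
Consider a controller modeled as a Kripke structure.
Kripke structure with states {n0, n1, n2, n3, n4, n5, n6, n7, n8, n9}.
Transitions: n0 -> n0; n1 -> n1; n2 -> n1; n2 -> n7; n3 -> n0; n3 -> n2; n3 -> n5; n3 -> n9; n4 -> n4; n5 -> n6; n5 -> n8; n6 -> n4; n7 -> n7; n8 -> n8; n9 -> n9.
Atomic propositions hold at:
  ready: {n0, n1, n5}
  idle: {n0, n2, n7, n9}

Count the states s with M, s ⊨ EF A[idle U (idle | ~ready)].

Sat(~ready) = {n2, n3, n4, n6, n7, n8, n9}
Sat(idle | ~ready) = {n0, n2, n3, n4, n6, n7, n8, n9}
A[idle U (idle | ~ready)]: least fixpoint, start Z0 = Sat((idle | ~ready)) = {n0, n2, n3, n4, n6, n7, n8, n9}, add states in Sat(idle) with every successor in Z. Already a fixed point.
Sat(A[idle U (idle | ~ready)]) = {n0, n2, n3, n4, n6, n7, n8, n9}
EF A[idle U (idle | ~ready)]: least fixpoint, start Z0 = {n0, n2, n3, n4, n6, n7, n8, n9}, add states with some successor in Z. Z1 = {n0, n2, n3, n4, n5, n6, n7, n8, n9}; fixed.
Sat(EF A[idle U (idle | ~ready)]) = {n0, n2, n3, n4, n5, n6, n7, n8, n9}
|Sat(EF A[idle U (idle | ~ready)])| = |{n0, n2, n3, n4, n5, n6, n7, n8, n9}| = 9.

9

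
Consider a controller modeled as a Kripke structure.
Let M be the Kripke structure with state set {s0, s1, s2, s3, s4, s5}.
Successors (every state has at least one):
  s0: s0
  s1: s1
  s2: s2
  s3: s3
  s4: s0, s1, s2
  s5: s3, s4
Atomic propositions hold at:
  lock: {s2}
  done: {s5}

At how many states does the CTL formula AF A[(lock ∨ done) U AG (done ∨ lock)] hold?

Sat(lock ∨ done) = {s2, s5}
Sat(done ∨ lock) = {s2, s5}
AG (done ∨ lock): greatest fixpoint, start Z0 = {s2, s5}, keep only states in Sat with every successor in Z. Z1 = {s2}; fixed.
Sat(AG (done ∨ lock)) = {s2}
A[(lock ∨ done) U AG (done ∨ lock)]: least fixpoint, start Z0 = Sat(AG (done ∨ lock)) = {s2}, add states in Sat(lock ∨ done) with every successor in Z. Already a fixed point.
Sat(A[(lock ∨ done) U AG (done ∨ lock)]) = {s2}
AF A[(lock ∨ done) U AG (done ∨ lock)]: least fixpoint, start Z0 = {s2}, add states with every successor in Z. Already a fixed point.
Sat(AF A[(lock ∨ done) U AG (done ∨ lock)]) = {s2}
|Sat(AF A[(lock ∨ done) U AG (done ∨ lock)])| = |{s2}| = 1.

1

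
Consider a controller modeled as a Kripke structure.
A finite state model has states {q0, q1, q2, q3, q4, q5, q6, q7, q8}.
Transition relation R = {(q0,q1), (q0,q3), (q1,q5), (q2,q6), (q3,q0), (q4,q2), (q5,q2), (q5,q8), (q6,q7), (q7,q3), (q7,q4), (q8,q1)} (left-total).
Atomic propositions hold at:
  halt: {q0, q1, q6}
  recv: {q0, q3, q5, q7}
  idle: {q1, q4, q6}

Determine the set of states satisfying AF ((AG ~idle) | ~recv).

Sat(~idle) = {q0, q2, q3, q5, q7, q8}
AG ~idle: greatest fixpoint, start Z0 = {q0, q2, q3, q5, q7, q8}, keep only states in Sat with every successor in Z. Z1 = {q3, q5}; Z2 = ∅; fixed.
Sat(AG ~idle) = ∅
Sat(~recv) = {q1, q2, q4, q6, q8}
Sat((AG ~idle) | ~recv) = {q1, q2, q4, q6, q8}
AF ((AG ~idle) | ~recv): least fixpoint, start Z0 = {q1, q2, q4, q6, q8}, add states with every successor in Z. Z1 = {q1, q2, q4, q5, q6, q8}; fixed.
Sat(AF ((AG ~idle) | ~recv)) = {q1, q2, q4, q5, q6, q8}

{q1, q2, q4, q5, q6, q8}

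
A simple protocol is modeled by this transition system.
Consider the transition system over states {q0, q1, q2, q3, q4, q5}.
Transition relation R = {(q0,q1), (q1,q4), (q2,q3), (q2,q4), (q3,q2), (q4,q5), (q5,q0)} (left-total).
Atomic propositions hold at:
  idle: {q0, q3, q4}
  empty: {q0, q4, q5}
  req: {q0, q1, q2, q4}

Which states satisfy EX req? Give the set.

Sat(EX req) = {s : some successor in {q0, q1, q2, q4}} = {q0, q1, q2, q3, q5}

{q0, q1, q2, q3, q5}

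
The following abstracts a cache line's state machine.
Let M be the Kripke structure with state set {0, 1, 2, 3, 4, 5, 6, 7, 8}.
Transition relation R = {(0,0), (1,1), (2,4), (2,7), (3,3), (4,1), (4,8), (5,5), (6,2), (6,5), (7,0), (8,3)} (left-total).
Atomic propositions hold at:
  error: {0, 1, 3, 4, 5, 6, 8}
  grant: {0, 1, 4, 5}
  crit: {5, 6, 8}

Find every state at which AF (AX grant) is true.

Sat(AX grant) = {s : every successor in {0, 1, 4, 5}} = {0, 1, 5, 7}
AF (AX grant): least fixpoint, start Z0 = {0, 1, 5, 7}, add states with every successor in Z. Already a fixed point.
Sat(AF (AX grant)) = {0, 1, 5, 7}

{0, 1, 5, 7}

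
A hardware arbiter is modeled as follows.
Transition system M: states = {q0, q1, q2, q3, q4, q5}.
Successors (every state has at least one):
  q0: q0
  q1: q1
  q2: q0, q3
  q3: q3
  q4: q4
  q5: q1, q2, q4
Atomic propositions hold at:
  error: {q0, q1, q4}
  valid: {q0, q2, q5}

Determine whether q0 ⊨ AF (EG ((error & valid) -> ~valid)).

Sat(error & valid) = {q0}
Sat(~valid) = {q1, q3, q4}
Sat((error & valid) -> ~valid) = {q1, q2, q3, q4, q5}
EG ((error & valid) -> ~valid): greatest fixpoint, start Z0 = {q1, q2, q3, q4, q5}, keep only states in Sat with some successor in Z. Already a fixed point.
Sat(EG ((error & valid) -> ~valid)) = {q1, q2, q3, q4, q5}
AF (EG ((error & valid) -> ~valid)): least fixpoint, start Z0 = {q1, q2, q3, q4, q5}, add states with every successor in Z. Already a fixed point.
Sat(AF (EG ((error & valid) -> ~valid))) = {q1, q2, q3, q4, q5}
q0 ∉ Sat(AF (EG ((error & valid) -> ~valid))) = {q1, q2, q3, q4, q5}, so the formula does not hold at q0.

No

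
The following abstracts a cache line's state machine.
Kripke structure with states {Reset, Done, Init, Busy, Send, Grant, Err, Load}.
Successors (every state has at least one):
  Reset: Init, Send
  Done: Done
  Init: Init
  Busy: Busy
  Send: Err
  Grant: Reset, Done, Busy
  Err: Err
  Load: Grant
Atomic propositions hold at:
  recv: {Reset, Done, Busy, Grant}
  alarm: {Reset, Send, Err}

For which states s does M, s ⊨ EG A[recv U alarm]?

{Reset, Send, Err}

A[recv U alarm]: least fixpoint, start Z0 = Sat(alarm) = {Reset, Send, Err}, add states in Sat(recv) with every successor in Z. Already a fixed point.
Sat(A[recv U alarm]) = {Reset, Send, Err}
EG A[recv U alarm]: greatest fixpoint, start Z0 = {Reset, Send, Err}, keep only states in Sat with some successor in Z. Already a fixed point.
Sat(EG A[recv U alarm]) = {Reset, Send, Err}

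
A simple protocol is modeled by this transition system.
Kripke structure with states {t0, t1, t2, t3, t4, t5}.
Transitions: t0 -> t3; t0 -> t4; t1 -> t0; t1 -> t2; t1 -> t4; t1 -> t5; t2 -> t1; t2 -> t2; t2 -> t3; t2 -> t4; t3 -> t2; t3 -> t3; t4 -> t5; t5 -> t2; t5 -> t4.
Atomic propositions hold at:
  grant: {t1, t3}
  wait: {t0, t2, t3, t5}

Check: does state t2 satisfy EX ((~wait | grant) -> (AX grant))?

Sat(~wait) = {t1, t4}
Sat(~wait | grant) = {t1, t3, t4}
Sat(AX grant) = {s : every successor in {t1, t3}} = ∅
Sat((~wait | grant) -> (AX grant)) = {t0, t2, t5}
Sat(EX ((~wait | grant) -> (AX grant))) = {s : some successor in {t0, t2, t5}} = {t1, t2, t3, t4, t5}
t2 ∈ Sat(EX ((~wait | grant) -> (AX grant))) = {t1, t2, t3, t4, t5}, so the formula holds at t2.

Yes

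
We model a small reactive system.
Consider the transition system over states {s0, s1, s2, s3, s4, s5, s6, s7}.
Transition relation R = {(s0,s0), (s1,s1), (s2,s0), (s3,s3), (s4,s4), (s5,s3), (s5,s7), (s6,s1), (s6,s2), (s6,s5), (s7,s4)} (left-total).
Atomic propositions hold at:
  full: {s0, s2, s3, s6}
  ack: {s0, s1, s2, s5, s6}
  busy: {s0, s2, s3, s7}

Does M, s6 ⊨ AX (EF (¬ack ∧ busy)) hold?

No

Sat(¬ack) = {s3, s4, s7}
Sat(¬ack ∧ busy) = {s3, s7}
EF (¬ack ∧ busy): least fixpoint, start Z0 = {s3, s7}, add states with some successor in Z. Z1 = {s3, s5, s7}; Z2 = {s3, s5, s6, s7}; fixed.
Sat(EF (¬ack ∧ busy)) = {s3, s5, s6, s7}
Sat(AX (EF (¬ack ∧ busy))) = {s : every successor in {s3, s5, s6, s7}} = {s3, s5}
s6 ∉ Sat(AX (EF (¬ack ∧ busy))) = {s3, s5}, so the formula does not hold at s6.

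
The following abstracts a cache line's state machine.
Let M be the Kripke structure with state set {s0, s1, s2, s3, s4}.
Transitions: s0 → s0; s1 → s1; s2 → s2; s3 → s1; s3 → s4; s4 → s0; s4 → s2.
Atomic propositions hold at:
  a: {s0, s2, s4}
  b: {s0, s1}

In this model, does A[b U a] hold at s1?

No

A[b U a]: least fixpoint, start Z0 = Sat(a) = {s0, s2, s4}, add states in Sat(b) with every successor in Z. Already a fixed point.
Sat(A[b U a]) = {s0, s2, s4}
s1 ∉ Sat(A[b U a]) = {s0, s2, s4}, so the formula does not hold at s1.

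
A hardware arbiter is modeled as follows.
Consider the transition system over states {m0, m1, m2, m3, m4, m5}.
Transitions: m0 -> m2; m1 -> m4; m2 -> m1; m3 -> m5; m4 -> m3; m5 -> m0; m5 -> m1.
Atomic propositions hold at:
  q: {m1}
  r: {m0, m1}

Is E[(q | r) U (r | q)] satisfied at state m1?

Yes

Sat(q | r) = {m0, m1}
Sat(r | q) = {m0, m1}
E[(q | r) U (r | q)]: least fixpoint, start Z0 = Sat((r | q)) = {m0, m1}, add states in Sat(q | r) with some successor in Z. Already a fixed point.
Sat(E[(q | r) U (r | q)]) = {m0, m1}
m1 ∈ Sat(E[(q | r) U (r | q)]) = {m0, m1}, so the formula holds at m1.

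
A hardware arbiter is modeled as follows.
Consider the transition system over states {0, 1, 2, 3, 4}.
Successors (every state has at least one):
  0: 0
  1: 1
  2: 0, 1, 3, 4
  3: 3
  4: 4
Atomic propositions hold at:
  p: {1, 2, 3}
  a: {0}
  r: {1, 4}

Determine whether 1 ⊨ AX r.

Yes

Sat(AX r) = {s : every successor in {1, 4}} = {1, 4}
1 ∈ Sat(AX r) = {1, 4}, so the formula holds at 1.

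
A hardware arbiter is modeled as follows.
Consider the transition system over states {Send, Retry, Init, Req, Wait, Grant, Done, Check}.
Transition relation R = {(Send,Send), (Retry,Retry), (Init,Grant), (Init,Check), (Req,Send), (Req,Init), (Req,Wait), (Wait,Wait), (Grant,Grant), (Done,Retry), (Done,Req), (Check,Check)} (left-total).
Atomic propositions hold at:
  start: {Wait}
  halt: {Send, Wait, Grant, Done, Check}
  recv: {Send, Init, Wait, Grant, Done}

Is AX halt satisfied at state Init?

Sat(AX halt) = {s : every successor in {Send, Wait, Grant, Done, Check}} = {Send, Init, Wait, Grant, Check}
Init ∈ Sat(AX halt) = {Send, Init, Wait, Grant, Check}, so the formula holds at Init.

Yes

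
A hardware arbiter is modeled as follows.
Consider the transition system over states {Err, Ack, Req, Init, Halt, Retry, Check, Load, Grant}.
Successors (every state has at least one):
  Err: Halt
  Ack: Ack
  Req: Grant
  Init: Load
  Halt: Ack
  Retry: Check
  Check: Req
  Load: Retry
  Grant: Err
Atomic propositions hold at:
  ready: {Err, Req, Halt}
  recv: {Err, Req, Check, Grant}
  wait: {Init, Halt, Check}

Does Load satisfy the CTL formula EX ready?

Sat(EX ready) = {s : some successor in {Err, Req, Halt}} = {Err, Check, Grant}
Load ∉ Sat(EX ready) = {Err, Check, Grant}, so the formula does not hold at Load.

No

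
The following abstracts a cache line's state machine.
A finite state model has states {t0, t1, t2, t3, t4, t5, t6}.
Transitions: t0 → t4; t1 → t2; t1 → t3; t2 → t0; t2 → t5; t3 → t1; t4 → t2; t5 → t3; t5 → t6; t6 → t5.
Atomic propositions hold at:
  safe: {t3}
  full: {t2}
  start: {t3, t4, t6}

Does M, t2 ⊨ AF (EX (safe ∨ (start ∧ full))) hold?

No

Sat(start ∧ full) = ∅
Sat(safe ∨ (start ∧ full)) = {t3}
Sat(EX (safe ∨ (start ∧ full))) = {s : some successor in {t3}} = {t1, t5}
AF (EX (safe ∨ (start ∧ full))): least fixpoint, start Z0 = {t1, t5}, add states with every successor in Z. Z1 = {t1, t3, t5, t6}; fixed.
Sat(AF (EX (safe ∨ (start ∧ full)))) = {t1, t3, t5, t6}
t2 ∉ Sat(AF (EX (safe ∨ (start ∧ full)))) = {t1, t3, t5, t6}, so the formula does not hold at t2.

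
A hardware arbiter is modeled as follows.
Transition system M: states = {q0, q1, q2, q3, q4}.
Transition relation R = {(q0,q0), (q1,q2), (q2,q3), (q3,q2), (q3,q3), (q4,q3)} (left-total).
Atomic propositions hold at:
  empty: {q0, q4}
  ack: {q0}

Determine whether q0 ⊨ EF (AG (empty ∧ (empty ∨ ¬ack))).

Sat(¬ack) = {q1, q2, q3, q4}
Sat(empty ∨ ¬ack) = {q0, q1, q2, q3, q4}
Sat(empty ∧ (empty ∨ ¬ack)) = {q0, q4}
AG (empty ∧ (empty ∨ ¬ack)): greatest fixpoint, start Z0 = {q0, q4}, keep only states in Sat with every successor in Z. Z1 = {q0}; fixed.
Sat(AG (empty ∧ (empty ∨ ¬ack))) = {q0}
EF (AG (empty ∧ (empty ∨ ¬ack))): least fixpoint, start Z0 = {q0}, add states with some successor in Z. Already a fixed point.
Sat(EF (AG (empty ∧ (empty ∨ ¬ack)))) = {q0}
q0 ∈ Sat(EF (AG (empty ∧ (empty ∨ ¬ack)))) = {q0}, so the formula holds at q0.

Yes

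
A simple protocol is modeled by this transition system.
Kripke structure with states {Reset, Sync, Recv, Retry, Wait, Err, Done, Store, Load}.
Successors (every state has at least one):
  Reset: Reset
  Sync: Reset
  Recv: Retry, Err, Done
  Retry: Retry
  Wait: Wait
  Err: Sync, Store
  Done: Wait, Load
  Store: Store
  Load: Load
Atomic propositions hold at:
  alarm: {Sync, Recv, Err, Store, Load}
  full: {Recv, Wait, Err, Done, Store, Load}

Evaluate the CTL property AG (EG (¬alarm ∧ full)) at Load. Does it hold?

Sat(¬alarm) = {Reset, Retry, Wait, Done}
Sat(¬alarm ∧ full) = {Wait, Done}
EG (¬alarm ∧ full): greatest fixpoint, start Z0 = {Wait, Done}, keep only states in Sat with some successor in Z. Already a fixed point.
Sat(EG (¬alarm ∧ full)) = {Wait, Done}
AG (EG (¬alarm ∧ full)): greatest fixpoint, start Z0 = {Wait, Done}, keep only states in Sat with every successor in Z. Z1 = {Wait}; fixed.
Sat(AG (EG (¬alarm ∧ full))) = {Wait}
Load ∉ Sat(AG (EG (¬alarm ∧ full))) = {Wait}, so the formula does not hold at Load.

No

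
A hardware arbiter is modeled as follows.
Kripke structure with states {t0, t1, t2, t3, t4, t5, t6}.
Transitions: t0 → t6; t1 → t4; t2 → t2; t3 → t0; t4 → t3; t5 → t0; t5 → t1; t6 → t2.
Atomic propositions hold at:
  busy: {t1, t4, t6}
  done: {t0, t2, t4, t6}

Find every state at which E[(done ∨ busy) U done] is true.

{t0, t1, t2, t4, t6}

Sat(done ∨ busy) = {t0, t1, t2, t4, t6}
E[(done ∨ busy) U done]: least fixpoint, start Z0 = Sat(done) = {t0, t2, t4, t6}, add states in Sat(done ∨ busy) with some successor in Z. Z1 = {t0, t1, t2, t4, t6}; fixed.
Sat(E[(done ∨ busy) U done]) = {t0, t1, t2, t4, t6}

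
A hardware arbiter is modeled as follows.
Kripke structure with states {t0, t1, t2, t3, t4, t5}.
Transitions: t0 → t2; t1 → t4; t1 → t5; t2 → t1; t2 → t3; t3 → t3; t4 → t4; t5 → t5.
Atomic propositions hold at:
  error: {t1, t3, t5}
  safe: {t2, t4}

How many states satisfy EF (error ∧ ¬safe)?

Sat(¬safe) = {t0, t1, t3, t5}
Sat(error ∧ ¬safe) = {t1, t3, t5}
EF (error ∧ ¬safe): least fixpoint, start Z0 = {t1, t3, t5}, add states with some successor in Z. Z1 = {t1, t2, t3, t5}; Z2 = {t0, t1, t2, t3, t5}; fixed.
Sat(EF (error ∧ ¬safe)) = {t0, t1, t2, t3, t5}
|Sat(EF (error ∧ ¬safe))| = |{t0, t1, t2, t3, t5}| = 5.

5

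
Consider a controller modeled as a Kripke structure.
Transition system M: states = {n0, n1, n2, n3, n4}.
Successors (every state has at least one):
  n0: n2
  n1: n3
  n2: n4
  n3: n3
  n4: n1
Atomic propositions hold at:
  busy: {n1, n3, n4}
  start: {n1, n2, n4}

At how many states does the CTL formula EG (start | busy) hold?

Sat(start | busy) = {n1, n2, n3, n4}
EG (start | busy): greatest fixpoint, start Z0 = {n1, n2, n3, n4}, keep only states in Sat with some successor in Z. Already a fixed point.
Sat(EG (start | busy)) = {n1, n2, n3, n4}
|Sat(EG (start | busy))| = |{n1, n2, n3, n4}| = 4.

4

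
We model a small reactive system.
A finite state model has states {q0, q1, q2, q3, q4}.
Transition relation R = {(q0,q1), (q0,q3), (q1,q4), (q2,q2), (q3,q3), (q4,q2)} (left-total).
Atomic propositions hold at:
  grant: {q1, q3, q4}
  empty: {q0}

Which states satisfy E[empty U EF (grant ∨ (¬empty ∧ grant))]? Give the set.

{q0, q1, q3, q4}

Sat(¬empty) = {q1, q2, q3, q4}
Sat(¬empty ∧ grant) = {q1, q3, q4}
Sat(grant ∨ (¬empty ∧ grant)) = {q1, q3, q4}
EF (grant ∨ (¬empty ∧ grant)): least fixpoint, start Z0 = {q1, q3, q4}, add states with some successor in Z. Z1 = {q0, q1, q3, q4}; fixed.
Sat(EF (grant ∨ (¬empty ∧ grant))) = {q0, q1, q3, q4}
E[empty U EF (grant ∨ (¬empty ∧ grant))]: least fixpoint, start Z0 = Sat(EF (grant ∨ (¬empty ∧ grant))) = {q0, q1, q3, q4}, add states in Sat(empty) with some successor in Z. Already a fixed point.
Sat(E[empty U EF (grant ∨ (¬empty ∧ grant))]) = {q0, q1, q3, q4}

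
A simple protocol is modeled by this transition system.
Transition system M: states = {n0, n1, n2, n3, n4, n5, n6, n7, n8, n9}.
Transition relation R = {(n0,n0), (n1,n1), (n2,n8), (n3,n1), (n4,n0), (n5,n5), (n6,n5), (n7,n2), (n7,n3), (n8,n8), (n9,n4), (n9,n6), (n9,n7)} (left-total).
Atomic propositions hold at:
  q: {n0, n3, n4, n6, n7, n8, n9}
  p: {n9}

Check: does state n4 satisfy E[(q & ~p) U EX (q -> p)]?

Sat(~p) = {n0, n1, n2, n3, n4, n5, n6, n7, n8}
Sat(q & ~p) = {n0, n3, n4, n6, n7, n8}
Sat(q -> p) = {n1, n2, n5, n9}
Sat(EX (q -> p)) = {s : some successor in {n1, n2, n5, n9}} = {n1, n3, n5, n6, n7}
E[(q & ~p) U EX (q -> p)]: least fixpoint, start Z0 = Sat(EX (q -> p)) = {n1, n3, n5, n6, n7}, add states in Sat(q & ~p) with some successor in Z. Already a fixed point.
Sat(E[(q & ~p) U EX (q -> p)]) = {n1, n3, n5, n6, n7}
n4 ∉ Sat(E[(q & ~p) U EX (q -> p)]) = {n1, n3, n5, n6, n7}, so the formula does not hold at n4.

No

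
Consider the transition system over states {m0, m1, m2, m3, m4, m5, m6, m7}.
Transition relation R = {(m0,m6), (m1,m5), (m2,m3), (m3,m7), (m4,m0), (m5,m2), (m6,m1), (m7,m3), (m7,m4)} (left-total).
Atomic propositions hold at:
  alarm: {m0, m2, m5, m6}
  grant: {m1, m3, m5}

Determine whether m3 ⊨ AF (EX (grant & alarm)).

Sat(grant & alarm) = {m5}
Sat(EX (grant & alarm)) = {s : some successor in {m5}} = {m1}
AF (EX (grant & alarm)): least fixpoint, start Z0 = {m1}, add states with every successor in Z. Z1 = {m1, m6}; Z2 = {m0, m1, m6}; Z3 = {m0, m1, m4, m6}; fixed.
Sat(AF (EX (grant & alarm))) = {m0, m1, m4, m6}
m3 ∉ Sat(AF (EX (grant & alarm))) = {m0, m1, m4, m6}, so the formula does not hold at m3.

No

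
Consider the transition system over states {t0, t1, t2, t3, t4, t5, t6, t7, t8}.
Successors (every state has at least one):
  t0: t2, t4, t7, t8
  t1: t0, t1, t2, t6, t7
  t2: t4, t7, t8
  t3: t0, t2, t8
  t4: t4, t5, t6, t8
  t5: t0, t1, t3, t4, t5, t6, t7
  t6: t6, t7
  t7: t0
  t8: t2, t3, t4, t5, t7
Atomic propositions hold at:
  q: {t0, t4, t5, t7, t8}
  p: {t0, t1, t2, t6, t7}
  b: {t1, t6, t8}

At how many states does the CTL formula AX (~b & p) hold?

1

Sat(~b) = {t0, t2, t3, t4, t5, t7}
Sat(~b & p) = {t0, t2, t7}
Sat(AX (~b & p)) = {s : every successor in {t0, t2, t7}} = {t7}
|Sat(AX (~b & p))| = |{t7}| = 1.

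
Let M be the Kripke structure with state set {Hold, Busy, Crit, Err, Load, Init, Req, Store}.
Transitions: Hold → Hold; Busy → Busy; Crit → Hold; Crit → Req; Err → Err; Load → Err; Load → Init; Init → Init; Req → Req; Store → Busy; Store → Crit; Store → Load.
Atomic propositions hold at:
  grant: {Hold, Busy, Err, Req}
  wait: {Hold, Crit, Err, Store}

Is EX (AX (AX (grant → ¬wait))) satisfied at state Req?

Yes

Sat(¬wait) = {Busy, Load, Init, Req}
Sat(grant → ¬wait) = {Busy, Crit, Load, Init, Req, Store}
Sat(AX (grant → ¬wait)) = {s : every successor in {Busy, Crit, Load, Init, Req, Store}} = {Busy, Init, Req, Store}
Sat(AX (AX (grant → ¬wait))) = {s : every successor in {Busy, Init, Req, Store}} = {Busy, Init, Req}
Sat(EX (AX (AX (grant → ¬wait)))) = {s : some successor in {Busy, Init, Req}} = {Busy, Crit, Load, Init, Req, Store}
Req ∈ Sat(EX (AX (AX (grant → ¬wait)))) = {Busy, Crit, Load, Init, Req, Store}, so the formula holds at Req.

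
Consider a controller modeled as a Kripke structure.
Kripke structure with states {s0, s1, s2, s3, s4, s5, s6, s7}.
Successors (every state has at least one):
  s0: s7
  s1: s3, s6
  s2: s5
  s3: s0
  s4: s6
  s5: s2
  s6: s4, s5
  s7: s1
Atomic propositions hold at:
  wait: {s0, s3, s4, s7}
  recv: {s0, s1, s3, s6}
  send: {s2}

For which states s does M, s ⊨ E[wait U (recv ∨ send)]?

Sat(recv ∨ send) = {s0, s1, s2, s3, s6}
E[wait U (recv ∨ send)]: least fixpoint, start Z0 = Sat((recv ∨ send)) = {s0, s1, s2, s3, s6}, add states in Sat(wait) with some successor in Z. Z1 = {s0, s1, s2, s3, s4, s6, s7}; fixed.
Sat(E[wait U (recv ∨ send)]) = {s0, s1, s2, s3, s4, s6, s7}

{s0, s1, s2, s3, s4, s6, s7}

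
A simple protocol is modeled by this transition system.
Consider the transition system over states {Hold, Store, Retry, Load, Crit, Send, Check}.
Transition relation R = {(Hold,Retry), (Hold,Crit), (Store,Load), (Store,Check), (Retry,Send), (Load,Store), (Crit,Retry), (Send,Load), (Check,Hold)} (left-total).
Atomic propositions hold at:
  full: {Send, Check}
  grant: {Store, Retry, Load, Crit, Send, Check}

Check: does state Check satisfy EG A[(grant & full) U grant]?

Sat(grant & full) = {Send, Check}
A[(grant & full) U grant]: least fixpoint, start Z0 = Sat(grant) = {Store, Retry, Load, Crit, Send, Check}, add states in Sat(grant & full) with every successor in Z. Already a fixed point.
Sat(A[(grant & full) U grant]) = {Store, Retry, Load, Crit, Send, Check}
EG A[(grant & full) U grant]: greatest fixpoint, start Z0 = {Store, Retry, Load, Crit, Send, Check}, keep only states in Sat with some successor in Z. Z1 = {Store, Retry, Load, Crit, Send}; fixed.
Sat(EG A[(grant & full) U grant]) = {Store, Retry, Load, Crit, Send}
Check ∉ Sat(EG A[(grant & full) U grant]) = {Store, Retry, Load, Crit, Send}, so the formula does not hold at Check.

No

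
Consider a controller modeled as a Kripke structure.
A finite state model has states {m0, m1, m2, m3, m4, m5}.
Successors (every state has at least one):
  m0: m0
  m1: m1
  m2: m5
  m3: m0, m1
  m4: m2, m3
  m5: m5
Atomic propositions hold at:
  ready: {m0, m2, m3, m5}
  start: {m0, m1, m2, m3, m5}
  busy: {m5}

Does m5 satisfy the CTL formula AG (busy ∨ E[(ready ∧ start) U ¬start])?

Sat(ready ∧ start) = {m0, m2, m3, m5}
Sat(¬start) = {m4}
E[(ready ∧ start) U ¬start]: least fixpoint, start Z0 = Sat(¬start) = {m4}, add states in Sat(ready ∧ start) with some successor in Z. Already a fixed point.
Sat(E[(ready ∧ start) U ¬start]) = {m4}
Sat(busy ∨ E[(ready ∧ start) U ¬start]) = {m4, m5}
AG (busy ∨ E[(ready ∧ start) U ¬start]): greatest fixpoint, start Z0 = {m4, m5}, keep only states in Sat with every successor in Z. Z1 = {m5}; fixed.
Sat(AG (busy ∨ E[(ready ∧ start) U ¬start])) = {m5}
m5 ∈ Sat(AG (busy ∨ E[(ready ∧ start) U ¬start])) = {m5}, so the formula holds at m5.

Yes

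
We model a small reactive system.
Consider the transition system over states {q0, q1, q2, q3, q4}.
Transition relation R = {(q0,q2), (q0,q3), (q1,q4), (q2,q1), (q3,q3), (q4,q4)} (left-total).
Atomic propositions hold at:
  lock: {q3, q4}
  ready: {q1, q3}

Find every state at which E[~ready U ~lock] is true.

{q0, q1, q2}

Sat(~ready) = {q0, q2, q4}
Sat(~lock) = {q0, q1, q2}
E[~ready U ~lock]: least fixpoint, start Z0 = Sat(~lock) = {q0, q1, q2}, add states in Sat(~ready) with some successor in Z. Already a fixed point.
Sat(E[~ready U ~lock]) = {q0, q1, q2}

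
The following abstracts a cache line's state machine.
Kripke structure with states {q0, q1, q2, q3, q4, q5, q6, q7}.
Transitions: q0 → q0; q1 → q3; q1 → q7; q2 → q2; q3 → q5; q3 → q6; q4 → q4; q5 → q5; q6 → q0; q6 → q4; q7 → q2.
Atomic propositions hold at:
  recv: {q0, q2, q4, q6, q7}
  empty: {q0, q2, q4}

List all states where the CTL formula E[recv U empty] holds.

E[recv U empty]: least fixpoint, start Z0 = Sat(empty) = {q0, q2, q4}, add states in Sat(recv) with some successor in Z. Z1 = {q0, q2, q4, q6, q7}; fixed.
Sat(E[recv U empty]) = {q0, q2, q4, q6, q7}

{q0, q2, q4, q6, q7}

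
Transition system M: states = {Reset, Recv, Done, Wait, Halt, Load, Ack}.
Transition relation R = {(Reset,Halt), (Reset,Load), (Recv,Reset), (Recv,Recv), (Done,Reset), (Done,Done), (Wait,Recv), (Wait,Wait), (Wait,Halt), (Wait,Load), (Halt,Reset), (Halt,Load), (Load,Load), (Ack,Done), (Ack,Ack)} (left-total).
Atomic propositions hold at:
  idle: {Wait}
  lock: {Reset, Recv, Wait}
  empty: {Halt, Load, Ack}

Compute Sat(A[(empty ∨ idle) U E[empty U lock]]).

{Reset, Recv, Wait, Halt}

Sat(empty ∨ idle) = {Wait, Halt, Load, Ack}
E[empty U lock]: least fixpoint, start Z0 = Sat(lock) = {Reset, Recv, Wait}, add states in Sat(empty) with some successor in Z. Z1 = {Reset, Recv, Wait, Halt}; fixed.
Sat(E[empty U lock]) = {Reset, Recv, Wait, Halt}
A[(empty ∨ idle) U E[empty U lock]]: least fixpoint, start Z0 = Sat(E[empty U lock]) = {Reset, Recv, Wait, Halt}, add states in Sat(empty ∨ idle) with every successor in Z. Already a fixed point.
Sat(A[(empty ∨ idle) U E[empty U lock]]) = {Reset, Recv, Wait, Halt}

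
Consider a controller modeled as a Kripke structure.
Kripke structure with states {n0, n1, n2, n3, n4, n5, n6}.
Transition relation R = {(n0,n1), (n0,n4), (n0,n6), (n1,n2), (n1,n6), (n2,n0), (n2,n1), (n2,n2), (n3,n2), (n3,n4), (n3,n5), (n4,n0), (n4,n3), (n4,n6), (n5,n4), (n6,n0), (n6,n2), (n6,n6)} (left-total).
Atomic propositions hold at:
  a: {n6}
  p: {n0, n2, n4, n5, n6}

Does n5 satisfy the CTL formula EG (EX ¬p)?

Sat(¬p) = {n1, n3}
Sat(EX ¬p) = {s : some successor in {n1, n3}} = {n0, n2, n4}
EG (EX ¬p): greatest fixpoint, start Z0 = {n0, n2, n4}, keep only states in Sat with some successor in Z. Already a fixed point.
Sat(EG (EX ¬p)) = {n0, n2, n4}
n5 ∉ Sat(EG (EX ¬p)) = {n0, n2, n4}, so the formula does not hold at n5.

No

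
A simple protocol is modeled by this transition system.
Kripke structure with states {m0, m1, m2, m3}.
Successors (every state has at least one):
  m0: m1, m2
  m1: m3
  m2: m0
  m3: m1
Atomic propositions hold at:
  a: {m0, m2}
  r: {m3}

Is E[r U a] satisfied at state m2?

Yes

E[r U a]: least fixpoint, start Z0 = Sat(a) = {m0, m2}, add states in Sat(r) with some successor in Z. Already a fixed point.
Sat(E[r U a]) = {m0, m2}
m2 ∈ Sat(E[r U a]) = {m0, m2}, so the formula holds at m2.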